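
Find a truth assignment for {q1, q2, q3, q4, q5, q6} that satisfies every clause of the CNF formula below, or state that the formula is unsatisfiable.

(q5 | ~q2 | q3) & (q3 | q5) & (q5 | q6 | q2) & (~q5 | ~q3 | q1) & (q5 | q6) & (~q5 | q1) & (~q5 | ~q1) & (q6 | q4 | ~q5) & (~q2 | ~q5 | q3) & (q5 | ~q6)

UNSATISFIABLE

Try q3 = 1.
Try q5 = 0.
From the singleton clause (q6), q6 = 1.
Now (~q6) is unsatisfied and unit — conflict.
That branch fails; take q5 = 1 instead.
From the singleton clause (q1), q1 = 1.
Now (~q1) is unsatisfied and unit — conflict.
Neither q5 = 1 nor q5 = 0 works.
That branch fails; take q3 = 0 instead.
From the singleton clause (q5), q5 = 1.
From the singleton clause (q1), q1 = 1.
Now (~q1) is unsatisfied and unit — conflict.
Neither q3 = 1 nor q3 = 0 works.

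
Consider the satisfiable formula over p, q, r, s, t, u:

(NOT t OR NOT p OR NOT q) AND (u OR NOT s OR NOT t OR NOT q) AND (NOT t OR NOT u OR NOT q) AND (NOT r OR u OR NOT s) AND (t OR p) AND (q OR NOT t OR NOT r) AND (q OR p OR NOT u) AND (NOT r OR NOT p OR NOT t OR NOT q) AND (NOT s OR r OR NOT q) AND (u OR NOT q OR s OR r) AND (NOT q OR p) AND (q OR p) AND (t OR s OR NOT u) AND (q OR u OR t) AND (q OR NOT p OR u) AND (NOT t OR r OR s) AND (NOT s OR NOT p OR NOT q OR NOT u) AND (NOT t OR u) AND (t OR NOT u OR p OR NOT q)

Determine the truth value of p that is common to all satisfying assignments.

Suppose p = false.
(t) alone gives t = true.
(NOT q) alone gives q = false.
Now (q) is unsatisfied and unit — conflict.
So every satisfying assignment has p = True.

True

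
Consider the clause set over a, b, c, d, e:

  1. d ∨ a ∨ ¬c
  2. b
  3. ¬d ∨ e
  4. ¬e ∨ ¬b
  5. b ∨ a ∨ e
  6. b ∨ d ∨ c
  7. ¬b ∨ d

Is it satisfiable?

Unit clause (b) forces b = True.
Unit clause (¬e) forces e = False.
Unit clause (¬d) forces d = False.
That conflicts with the unit clause (d).
No assignment satisfies every clause.

Unsatisfiable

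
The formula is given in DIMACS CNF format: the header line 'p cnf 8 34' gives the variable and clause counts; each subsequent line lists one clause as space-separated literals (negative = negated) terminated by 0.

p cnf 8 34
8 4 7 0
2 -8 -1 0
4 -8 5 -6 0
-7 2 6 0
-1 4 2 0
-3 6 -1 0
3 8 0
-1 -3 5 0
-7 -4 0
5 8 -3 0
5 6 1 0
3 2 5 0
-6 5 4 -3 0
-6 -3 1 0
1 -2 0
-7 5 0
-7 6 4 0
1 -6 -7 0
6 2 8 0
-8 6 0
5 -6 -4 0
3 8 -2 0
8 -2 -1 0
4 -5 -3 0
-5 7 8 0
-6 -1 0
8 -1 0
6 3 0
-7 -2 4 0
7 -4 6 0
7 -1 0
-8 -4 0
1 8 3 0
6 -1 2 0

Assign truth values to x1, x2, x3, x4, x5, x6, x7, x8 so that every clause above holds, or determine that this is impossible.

Case x3 = False:
Unit clause (x8) forces x8 = True.
Unit clause (x6) forces x6 = True.
Unit clause (¬x1) forces x1 = False.
Unit clause (¬x2) forces x2 = False.
Unit clause (x5) forces x5 = True.
Unit clause (¬x7) forces x7 = False.
Unit clause (¬x4) forces x4 = False.
Every clause now holds.

x1 ↦ False; x2 ↦ False; x3 ↦ False; x4 ↦ False; x5 ↦ True; x6 ↦ True; x7 ↦ False; x8 ↦ True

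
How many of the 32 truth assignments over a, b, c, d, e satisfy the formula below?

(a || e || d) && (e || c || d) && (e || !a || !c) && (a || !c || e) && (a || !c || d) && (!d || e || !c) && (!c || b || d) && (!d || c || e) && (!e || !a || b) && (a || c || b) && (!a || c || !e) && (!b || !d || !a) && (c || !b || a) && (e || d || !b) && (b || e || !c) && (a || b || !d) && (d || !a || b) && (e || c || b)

There are 2^5 = 32 truth assignments over (a, b, c, d, e).
Split on c. With c = true, the clauses containing c are satisfied and !c drops from the rest; 2 of the 2^4 = 16 assignments to the other variables satisfy what remains.
With c = false, by the same count on the reduced clause set, 0 assignments work.
Total: 2 + 0 = 2.

2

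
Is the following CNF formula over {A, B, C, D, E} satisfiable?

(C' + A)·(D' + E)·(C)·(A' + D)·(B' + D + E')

Yes, satisfiable

The clause (C) is unit, so C = 1.
The clause (A) is unit, so A = 1.
The clause (D) is unit, so D = 1.
The clause (E) is unit, so E = 1.
All clauses hold; B can take either value.
A satisfying assignment: A ↦ 1; B ↦ 1; C ↦ 1; D ↦ 1; E ↦ 1.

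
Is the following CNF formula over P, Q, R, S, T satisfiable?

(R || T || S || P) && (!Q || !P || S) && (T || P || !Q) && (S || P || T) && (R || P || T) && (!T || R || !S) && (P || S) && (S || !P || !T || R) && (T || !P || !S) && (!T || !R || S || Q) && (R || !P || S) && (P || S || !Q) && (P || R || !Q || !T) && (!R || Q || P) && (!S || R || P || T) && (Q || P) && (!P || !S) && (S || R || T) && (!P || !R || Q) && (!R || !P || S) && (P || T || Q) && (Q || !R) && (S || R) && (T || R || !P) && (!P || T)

Suppose P = false.
Unit clause (S) forces S = true.
Unit clause (Q) forces Q = true.
Unit clause (T) forces T = true.
Unit clause (R) forces R = true.
Every clause now holds.
A satisfying assignment: P ↦ false,  Q ↦ true,  R ↦ true,  S ↦ true,  T ↦ true.

Yes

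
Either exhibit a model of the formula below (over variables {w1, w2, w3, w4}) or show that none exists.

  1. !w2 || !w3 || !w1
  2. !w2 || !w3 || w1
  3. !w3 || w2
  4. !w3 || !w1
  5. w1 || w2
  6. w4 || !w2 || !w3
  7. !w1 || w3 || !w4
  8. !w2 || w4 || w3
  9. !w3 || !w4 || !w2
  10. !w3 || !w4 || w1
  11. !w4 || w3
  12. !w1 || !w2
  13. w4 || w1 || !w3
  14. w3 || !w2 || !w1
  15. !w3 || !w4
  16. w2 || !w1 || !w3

w1 ↦ true,  w2 ↦ false,  w3 ↦ false,  w4 ↦ false

Case w3 = false:
The clause (!w4) is unit, so w4 = false.
The clause (!w2) is unit, so w2 = false.
The clause (w1) is unit, so w1 = true.
All clauses are satisfied.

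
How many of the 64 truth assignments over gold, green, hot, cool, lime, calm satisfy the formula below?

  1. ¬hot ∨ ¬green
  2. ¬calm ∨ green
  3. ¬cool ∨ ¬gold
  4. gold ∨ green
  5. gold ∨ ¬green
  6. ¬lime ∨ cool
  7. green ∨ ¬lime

4

There are 2^6 = 64 truth assignments over (gold, green, hot, cool, lime, calm).
Split on hot. With hot = True, the clauses containing hot are satisfied and ¬hot drops from the rest; 1 of the 2^5 = 32 assignments to the other variables satisfy what remains.
With hot = False, by the same count on the reduced clause set, 3 assignments work.
(One model: gold=T, green=F, hot=F, cool=F, lime=F, calm=F.)
Total: 1 + 3 = 4.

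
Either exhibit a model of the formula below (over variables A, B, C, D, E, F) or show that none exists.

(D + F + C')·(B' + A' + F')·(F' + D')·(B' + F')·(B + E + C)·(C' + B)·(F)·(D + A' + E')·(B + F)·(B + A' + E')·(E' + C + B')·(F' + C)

UNSATISFIABLE

Unit clause (F) forces F = 1.
Unit clause (D') forces D = 0.
Unit clause (B') forces B = 0.
Unit clause (C') forces C = 0.
That conflicts with the unit clause (C).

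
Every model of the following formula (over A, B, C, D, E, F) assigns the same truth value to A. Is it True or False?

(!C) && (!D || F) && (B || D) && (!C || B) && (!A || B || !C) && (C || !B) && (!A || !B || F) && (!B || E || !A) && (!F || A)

Suppose A = false.
Unit clause (!C) forces C = false.
Unit clause (!B) forces B = false.
Unit clause (D) forces D = true.
Unit clause (F) forces F = true.
Now (!F) is unsatisfied and unit — conflict.
So every satisfying assignment has A = True.

True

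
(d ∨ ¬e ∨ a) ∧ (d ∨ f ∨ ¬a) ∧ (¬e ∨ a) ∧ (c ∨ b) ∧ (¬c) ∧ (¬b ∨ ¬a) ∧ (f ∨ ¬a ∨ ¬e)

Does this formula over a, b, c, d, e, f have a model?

Satisfiable

From the singleton clause (¬c), c = False.
From the singleton clause (b), b = True.
From the singleton clause (¬a), a = False.
From the singleton clause (¬e), e = False.
No clause remains; d, f are free.
A satisfying assignment: a: False; b: True; c: False; d: True; e: False; f: False.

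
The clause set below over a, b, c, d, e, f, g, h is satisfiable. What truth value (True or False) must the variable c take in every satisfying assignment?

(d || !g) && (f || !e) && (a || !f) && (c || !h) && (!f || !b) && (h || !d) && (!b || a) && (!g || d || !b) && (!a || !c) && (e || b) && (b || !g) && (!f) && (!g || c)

Suppose c = true.
The clause (!a) is unit, so a = false.
The clause (!f) is unit, so f = false.
The clause (!e) is unit, so e = false.
The clause (!b) is unit, so b = false.
Now (b) is unsatisfied and unit — conflict.
So every satisfying assignment has c = False.

False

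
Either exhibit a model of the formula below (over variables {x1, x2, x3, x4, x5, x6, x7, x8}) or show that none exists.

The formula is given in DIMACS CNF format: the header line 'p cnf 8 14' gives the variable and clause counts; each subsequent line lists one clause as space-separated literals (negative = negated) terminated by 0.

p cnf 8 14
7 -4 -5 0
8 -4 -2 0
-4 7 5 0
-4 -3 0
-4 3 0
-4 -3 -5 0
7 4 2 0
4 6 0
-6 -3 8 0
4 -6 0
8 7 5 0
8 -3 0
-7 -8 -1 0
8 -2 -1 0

UNSATISFIABLE

Case x4 = False:
The clause (x6) is unit, so x6 = True.
That conflicts with the unit clause (¬x6).
That branch fails; take x4 = True instead.
The clause (¬x3) is unit, so x3 = False.
That conflicts with the unit clause (x3).
Neither x4 = True nor x4 = False works.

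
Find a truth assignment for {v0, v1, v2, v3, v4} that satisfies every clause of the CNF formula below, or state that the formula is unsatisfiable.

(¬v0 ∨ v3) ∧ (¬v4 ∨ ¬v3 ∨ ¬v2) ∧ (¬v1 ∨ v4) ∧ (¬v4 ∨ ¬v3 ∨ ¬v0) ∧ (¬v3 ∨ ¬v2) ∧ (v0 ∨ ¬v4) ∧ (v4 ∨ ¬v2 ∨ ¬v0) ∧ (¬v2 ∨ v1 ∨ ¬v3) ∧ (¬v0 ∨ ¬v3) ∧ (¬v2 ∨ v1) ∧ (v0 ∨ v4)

UNSATISFIABLE

Try v0 = False.
The clause (¬v4) is unit, so v4 = False.
Now (v4) is unsatisfied and unit — conflict.
Undo v0 and try v0 = True.
The clause (v3) is unit, so v3 = True.
Now (¬v3) is unsatisfied and unit — conflict.
Either choice for v0 ends in contradiction.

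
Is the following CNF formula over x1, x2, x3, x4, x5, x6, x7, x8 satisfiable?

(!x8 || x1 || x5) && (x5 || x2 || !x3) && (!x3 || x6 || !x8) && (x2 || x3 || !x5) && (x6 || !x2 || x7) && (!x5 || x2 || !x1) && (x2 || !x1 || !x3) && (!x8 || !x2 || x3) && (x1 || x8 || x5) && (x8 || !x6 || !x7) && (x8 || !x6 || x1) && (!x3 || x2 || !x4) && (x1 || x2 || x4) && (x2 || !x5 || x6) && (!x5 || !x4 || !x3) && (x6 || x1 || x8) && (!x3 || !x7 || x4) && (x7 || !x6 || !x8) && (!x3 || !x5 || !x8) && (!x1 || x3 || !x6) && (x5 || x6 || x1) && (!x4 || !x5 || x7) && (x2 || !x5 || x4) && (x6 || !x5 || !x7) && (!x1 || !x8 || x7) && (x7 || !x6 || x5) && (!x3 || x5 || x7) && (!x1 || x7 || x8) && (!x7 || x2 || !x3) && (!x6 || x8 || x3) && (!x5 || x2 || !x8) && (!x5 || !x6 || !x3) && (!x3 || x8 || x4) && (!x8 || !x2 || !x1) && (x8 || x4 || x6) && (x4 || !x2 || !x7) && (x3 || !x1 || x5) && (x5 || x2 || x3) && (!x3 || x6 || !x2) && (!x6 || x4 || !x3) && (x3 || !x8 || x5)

Unsatisfiable

Try x8 = false.
Try x1 = true.
Unit clause (x7) forces x7 = true.
Unit clause (!x6) forces x6 = false.
Unit clause (!x5) forces x5 = false.
Unit clause (x4) forces x4 = true.
Unit clause (x3) forces x3 = true.
Unit clause (x2) forces x2 = true.
Now (!x2) is unsatisfied and unit — conflict.
Backtrack on x1: now try x1 = false.
Unit clause (x5) forces x5 = true.
Unit clause (!x6) forces x6 = false.
Now (x6) is unsatisfied and unit — conflict.
Both values of x1 lead to a conflict.
Backtrack on x8: now try x8 = true.
Try x1 = true.
Unit clause (x7) forces x7 = true.
Unit clause (!x2) forces x2 = false.
Unit clause (!x5) forces x5 = false.
Unit clause (!x3) forces x3 = false.
Now (x3) is unsatisfied and unit — conflict.
Backtrack on x1: now try x1 = false.
Unit clause (x5) forces x5 = true.
Unit clause (!x3) forces x3 = false.
Unit clause (x2) forces x2 = true.
Now (!x2) is unsatisfied and unit — conflict.
Both values of x1 lead to a conflict.
Both values of x8 lead to a conflict.
No assignment satisfies every clause.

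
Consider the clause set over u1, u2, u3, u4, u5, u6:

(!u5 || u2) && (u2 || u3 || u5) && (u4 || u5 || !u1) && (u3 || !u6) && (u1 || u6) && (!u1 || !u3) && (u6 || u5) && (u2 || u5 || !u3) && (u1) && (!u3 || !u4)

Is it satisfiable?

The clause (u1) is unit, so u1 = true.
The clause (!u3) is unit, so u3 = false.
The clause (!u6) is unit, so u6 = false.
The clause (u5) is unit, so u5 = true.
The clause (u2) is unit, so u2 = true.
All clauses hold; u4 can take either value.
A satisfying assignment: u1=true,  u2=true,  u3=false,  u4=false,  u5=true,  u6=false.

Yes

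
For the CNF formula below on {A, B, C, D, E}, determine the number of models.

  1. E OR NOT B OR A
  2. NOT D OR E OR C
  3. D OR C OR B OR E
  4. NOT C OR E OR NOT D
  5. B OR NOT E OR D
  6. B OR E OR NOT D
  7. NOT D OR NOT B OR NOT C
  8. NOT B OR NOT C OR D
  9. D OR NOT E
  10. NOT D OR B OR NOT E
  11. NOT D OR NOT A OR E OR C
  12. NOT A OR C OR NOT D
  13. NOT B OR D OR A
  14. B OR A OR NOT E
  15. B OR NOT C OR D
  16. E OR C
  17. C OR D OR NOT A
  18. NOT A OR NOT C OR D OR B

There are 2^5 = 32 truth assignments over (A, B, C, D, E).
Split on E. With E = true, the clauses containing E are satisfied and NOT E drops from the rest; 1 of the 2^4 = 16 assignments to the other variables satisfy what remains.
With E = false, by the same count on the reduced clause set, 0 assignments work.
(One model: A=F, B=T, C=F, D=T, E=T.)
Total: 1 + 0 = 1.

1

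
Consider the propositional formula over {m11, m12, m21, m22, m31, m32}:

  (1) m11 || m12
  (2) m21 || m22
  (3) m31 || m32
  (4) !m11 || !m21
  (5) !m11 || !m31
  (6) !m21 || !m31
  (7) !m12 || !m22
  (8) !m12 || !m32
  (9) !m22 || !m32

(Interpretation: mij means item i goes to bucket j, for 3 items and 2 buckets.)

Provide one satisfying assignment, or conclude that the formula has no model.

Case m11 = true:
The clause (!m21) is unit, so m21 = false.
The clause (m22) is unit, so m22 = true.
The clause (!m31) is unit, so m31 = false.
The clause (m32) is unit, so m32 = true.
That conflicts with the unit clause (!m32).
Backtrack on m11: now try m11 = false.
The clause (m12) is unit, so m12 = true.
The clause (!m22) is unit, so m22 = false.
The clause (m21) is unit, so m21 = true.
The clause (!m31) is unit, so m31 = false.
The clause (m32) is unit, so m32 = true.
That conflicts with the unit clause (!m32).
Neither m11 = true nor m11 = false works.

UNSATISFIABLE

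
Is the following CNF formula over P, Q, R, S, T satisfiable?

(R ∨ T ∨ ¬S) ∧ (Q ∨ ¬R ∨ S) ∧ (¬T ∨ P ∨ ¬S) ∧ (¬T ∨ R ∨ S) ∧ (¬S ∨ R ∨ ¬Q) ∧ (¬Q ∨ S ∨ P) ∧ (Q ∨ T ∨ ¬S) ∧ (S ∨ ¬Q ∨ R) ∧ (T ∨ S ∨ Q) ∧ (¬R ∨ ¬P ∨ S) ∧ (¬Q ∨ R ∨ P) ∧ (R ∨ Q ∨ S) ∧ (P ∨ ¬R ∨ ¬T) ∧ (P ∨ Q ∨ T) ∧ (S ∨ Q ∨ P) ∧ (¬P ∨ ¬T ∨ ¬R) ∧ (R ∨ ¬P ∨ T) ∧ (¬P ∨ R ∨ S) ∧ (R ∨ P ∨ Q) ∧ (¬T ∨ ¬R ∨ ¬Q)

Suppose R = True.
Suppose Q = True.
Unit clause (¬T) forces T = False.
Suppose S = True.
Every clause is now satisfied; P is unconstrained.
A satisfying assignment: P ↦ False; Q ↦ True; R ↦ True; S ↦ True; T ↦ False.

Satisfiable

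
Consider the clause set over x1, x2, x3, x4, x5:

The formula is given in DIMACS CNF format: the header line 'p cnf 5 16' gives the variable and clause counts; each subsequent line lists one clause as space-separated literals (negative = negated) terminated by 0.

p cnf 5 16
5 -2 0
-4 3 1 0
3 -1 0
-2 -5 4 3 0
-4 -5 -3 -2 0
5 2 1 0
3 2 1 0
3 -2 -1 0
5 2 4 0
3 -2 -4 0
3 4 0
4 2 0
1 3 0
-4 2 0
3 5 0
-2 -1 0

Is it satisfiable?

Yes

Suppose x5 = True.
Suppose x3 = True.
Suppose x4 = False.
From the singleton clause (x2), x2 = True.
From the singleton clause (¬x1), x1 = False.
All clauses are satisfied.
A satisfying assignment: x1 ↦ False; x2 ↦ True; x3 ↦ True; x4 ↦ False; x5 ↦ True.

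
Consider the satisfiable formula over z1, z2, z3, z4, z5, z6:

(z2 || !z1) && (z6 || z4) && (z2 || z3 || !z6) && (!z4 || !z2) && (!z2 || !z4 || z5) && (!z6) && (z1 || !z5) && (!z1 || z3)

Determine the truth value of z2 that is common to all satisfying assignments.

Suppose z2 = true.
Unit clause (!z4) forces z4 = false.
Unit clause (z6) forces z6 = true.
Now (!z6) is unsatisfied and unit — conflict.
So every satisfying assignment has z2 = False.

False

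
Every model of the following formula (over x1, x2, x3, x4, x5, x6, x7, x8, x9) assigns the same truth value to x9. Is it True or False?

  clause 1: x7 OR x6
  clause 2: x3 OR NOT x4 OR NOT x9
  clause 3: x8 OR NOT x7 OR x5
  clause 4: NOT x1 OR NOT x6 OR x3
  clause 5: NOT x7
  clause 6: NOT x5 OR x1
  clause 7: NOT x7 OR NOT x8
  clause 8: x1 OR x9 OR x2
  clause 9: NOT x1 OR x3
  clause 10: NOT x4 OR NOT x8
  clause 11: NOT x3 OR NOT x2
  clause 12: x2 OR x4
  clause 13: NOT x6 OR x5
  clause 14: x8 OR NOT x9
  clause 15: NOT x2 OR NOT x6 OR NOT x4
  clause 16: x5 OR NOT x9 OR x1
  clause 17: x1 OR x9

Suppose x9 = true.
From the singleton clause (NOT x7), x7 = false.
From the singleton clause (x6), x6 = true.
From the singleton clause (x5), x5 = true.
From the singleton clause (x1), x1 = true.
From the singleton clause (x3), x3 = true.
From the singleton clause (NOT x2), x2 = false.
From the singleton clause (x4), x4 = true.
From the singleton clause (NOT x8), x8 = false.
Now (x8) is unsatisfied and unit — conflict.
So every satisfying assignment has x9 = False.

False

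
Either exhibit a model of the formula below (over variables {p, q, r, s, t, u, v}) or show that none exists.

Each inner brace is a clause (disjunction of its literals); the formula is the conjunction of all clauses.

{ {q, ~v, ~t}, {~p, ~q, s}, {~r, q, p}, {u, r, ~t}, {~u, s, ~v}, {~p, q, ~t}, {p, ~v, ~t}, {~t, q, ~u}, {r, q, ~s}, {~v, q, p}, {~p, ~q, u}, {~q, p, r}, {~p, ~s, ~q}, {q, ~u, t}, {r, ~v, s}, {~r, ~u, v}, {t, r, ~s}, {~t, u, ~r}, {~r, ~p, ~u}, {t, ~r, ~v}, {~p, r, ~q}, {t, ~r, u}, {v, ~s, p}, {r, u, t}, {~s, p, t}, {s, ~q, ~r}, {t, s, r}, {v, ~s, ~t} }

UNSATISFIABLE

Case q = 1:
Case p = 0:
Unit clause (r) forces r = 1.
Unit clause (s) forces s = 1.
Unit clause (v) forces v = 1.
Unit clause (~t) forces t = 0.
But (t) is also a unit clause — contradiction.
Backtrack on p: now try p = 1.
Unit clause (s) forces s = 1.
But (~s) is also a unit clause — contradiction.
Neither p = 1 nor p = 0 works.
Backtrack on q: now try q = 0.
Case v = 0:
Case r = 0:
Unit clause (~s) forces s = 0.
Unit clause (t) forces t = 1.
Unit clause (u) forces u = 1.
But (~u) is also a unit clause — contradiction.
Backtrack on r: now try r = 1.
Unit clause (p) forces p = 1.
Unit clause (~t) forces t = 0.
Unit clause (~u) forces u = 0.
But (u) is also a unit clause — contradiction.
Neither r = 1 nor r = 0 works.
Backtrack on v: now try v = 1.
Unit clause (~t) forces t = 0.
Unit clause (p) forces p = 1.
Unit clause (~u) forces u = 0.
Unit clause (~r) forces r = 0.
But (r) is also a unit clause — contradiction.
Neither v = 1 nor v = 0 works.
Neither q = 1 nor q = 0 works.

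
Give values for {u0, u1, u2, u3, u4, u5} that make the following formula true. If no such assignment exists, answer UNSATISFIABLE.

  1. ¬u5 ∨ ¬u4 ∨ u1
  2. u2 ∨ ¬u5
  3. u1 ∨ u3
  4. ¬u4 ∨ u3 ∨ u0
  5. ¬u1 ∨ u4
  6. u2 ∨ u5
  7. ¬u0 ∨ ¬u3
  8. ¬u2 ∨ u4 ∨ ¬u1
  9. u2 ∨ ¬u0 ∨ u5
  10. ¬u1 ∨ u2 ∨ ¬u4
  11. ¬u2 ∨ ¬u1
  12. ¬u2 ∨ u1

UNSATISFIABLE

Suppose u2 = True.
The clause (¬u1) is unit, so u1 = False.
Now (u1) is unsatisfied and unit — conflict.
Backtrack on u2: now try u2 = False.
The clause (¬u5) is unit, so u5 = False.
Now (u5) is unsatisfied and unit — conflict.
Neither u2 = True nor u2 = False works.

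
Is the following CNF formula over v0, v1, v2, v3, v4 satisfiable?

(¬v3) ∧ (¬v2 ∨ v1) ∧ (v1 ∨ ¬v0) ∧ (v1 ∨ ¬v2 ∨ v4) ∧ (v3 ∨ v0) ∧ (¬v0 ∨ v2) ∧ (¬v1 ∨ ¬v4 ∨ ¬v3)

The clause (¬v3) is unit, so v3 = False.
The clause (v0) is unit, so v0 = True.
The clause (v1) is unit, so v1 = True.
The clause (v2) is unit, so v2 = True.
All clauses hold; v4 can take either value.
A satisfying assignment: v0: True,  v1: True,  v2: True,  v3: False,  v4: False.

Satisfiable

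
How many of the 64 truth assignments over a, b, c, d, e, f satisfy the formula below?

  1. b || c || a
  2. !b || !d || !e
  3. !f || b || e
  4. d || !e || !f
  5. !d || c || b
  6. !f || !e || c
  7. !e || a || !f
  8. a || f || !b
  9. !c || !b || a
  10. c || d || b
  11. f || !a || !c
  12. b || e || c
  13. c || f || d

There are 2^6 = 64 truth assignments over (a, b, c, d, e, f).
Split on a. With a = true, the clauses containing a are satisfied and !a drops from the rest; 6 of the 2^5 = 32 assignments to the other variables satisfy what remains.
With a = false, by the same count on the reduced clause set, 6 assignments work.
Total: 6 + 6 = 12.

12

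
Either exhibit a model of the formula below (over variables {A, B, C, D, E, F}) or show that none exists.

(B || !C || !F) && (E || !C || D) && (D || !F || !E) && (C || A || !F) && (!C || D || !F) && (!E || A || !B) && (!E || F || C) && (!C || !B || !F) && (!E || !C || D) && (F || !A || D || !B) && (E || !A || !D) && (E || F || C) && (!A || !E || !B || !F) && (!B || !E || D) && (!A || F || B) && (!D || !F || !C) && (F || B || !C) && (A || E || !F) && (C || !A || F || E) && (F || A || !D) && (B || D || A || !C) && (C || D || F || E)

Suppose B = true.
Suppose E = true.
Unit clause (A) forces A = true.
Unit clause (!F) forces F = false.
Unit clause (C) forces C = true.
Unit clause (D) forces D = true.
All clauses are satisfied.

A ↦ true, B ↦ true, C ↦ true, D ↦ true, E ↦ true, F ↦ false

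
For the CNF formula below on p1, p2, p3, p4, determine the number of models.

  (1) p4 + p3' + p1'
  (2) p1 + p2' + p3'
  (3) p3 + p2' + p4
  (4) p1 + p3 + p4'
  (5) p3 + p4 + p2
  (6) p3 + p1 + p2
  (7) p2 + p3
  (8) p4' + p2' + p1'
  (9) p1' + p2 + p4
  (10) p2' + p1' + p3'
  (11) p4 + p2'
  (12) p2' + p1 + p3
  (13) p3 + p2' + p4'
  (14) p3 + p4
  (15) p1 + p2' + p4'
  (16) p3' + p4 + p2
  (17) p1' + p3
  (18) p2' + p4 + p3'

2

There are 2^4 = 16 truth assignments over (p1, p2, p3, p4).
Check each against the 18 clauses (columns in the order p1, p2, p3, p4):
  F F F F  ✗ fails (p3 + p4 + p2)
  F F F T  ✗ fails (p1 + p3 + p4')
  F F T F  ✗ fails (p3' + p4 + p2)
  F F T T  ✓ satisfies all
  F T F F  ✗ fails (p3 + p2' + p4)
  F T F T  ✗ fails (p1 + p3 + p4')
  F T T F  ✗ fails (p1 + p2' + p3')
  F T T T  ✗ fails (p1 + p2' + p3')
  T F F F  ✗ fails (p3 + p4 + p2)
  T F F T  ✗ fails (p2 + p3)
  T F T F  ✗ fails (p4 + p3' + p1')
  T F T T  ✓ satisfies all
  T T F F  ✗ fails (p3 + p2' + p4)
  T T F T  ✗ fails (p4' + p2' + p1')
  T T T F  ✗ fails (p4 + p3' + p1')
  T T T T  ✗ fails (p4' + p2' + p1')
2 of the 16 rows are models.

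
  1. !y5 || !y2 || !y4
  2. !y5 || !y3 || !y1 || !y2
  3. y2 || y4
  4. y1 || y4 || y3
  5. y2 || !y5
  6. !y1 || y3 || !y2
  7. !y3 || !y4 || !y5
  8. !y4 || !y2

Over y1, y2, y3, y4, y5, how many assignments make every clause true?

There are 2^5 = 32 truth assignments over (y1, y2, y3, y4, y5).
Split on y1. With y1 = true, the clauses containing y1 are satisfied and !y1 drops from the rest; 3 of the 2^4 = 16 assignments to the other variables satisfy what remains.
With y1 = false, by the same count on the reduced clause set, 4 assignments work.
Total: 3 + 4 = 7.

7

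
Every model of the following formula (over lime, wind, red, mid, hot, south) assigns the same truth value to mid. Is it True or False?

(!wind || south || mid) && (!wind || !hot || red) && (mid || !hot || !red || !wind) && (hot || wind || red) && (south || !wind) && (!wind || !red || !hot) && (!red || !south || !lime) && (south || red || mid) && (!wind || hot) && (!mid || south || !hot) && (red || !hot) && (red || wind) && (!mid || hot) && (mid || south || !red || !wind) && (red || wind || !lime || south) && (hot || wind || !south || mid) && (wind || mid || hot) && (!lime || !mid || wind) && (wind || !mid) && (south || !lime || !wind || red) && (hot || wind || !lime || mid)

False

Suppose mid = true.
(hot) alone gives hot = true.
(south) alone gives south = true.
(red) alone gives red = true.
(!wind) alone gives wind = false.
Now (wind) is unsatisfied and unit — conflict.
So every satisfying assignment has mid = False.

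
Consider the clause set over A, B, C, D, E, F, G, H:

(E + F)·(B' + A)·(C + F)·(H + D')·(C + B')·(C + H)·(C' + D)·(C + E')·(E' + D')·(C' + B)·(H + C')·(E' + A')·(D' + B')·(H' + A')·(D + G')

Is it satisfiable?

Yes, satisfiable

Case E = 0:
From the singleton clause (F), F = 1.
Case B = 0:
From the singleton clause (C'), C = 0.
From the singleton clause (H), H = 1.
From the singleton clause (A'), A = 0.
Case D = 1:
All clauses hold; G can take either value.
A satisfying assignment: A: 0,  B: 0,  C: 0,  D: 1,  E: 0,  F: 1,  G: 1,  H: 1.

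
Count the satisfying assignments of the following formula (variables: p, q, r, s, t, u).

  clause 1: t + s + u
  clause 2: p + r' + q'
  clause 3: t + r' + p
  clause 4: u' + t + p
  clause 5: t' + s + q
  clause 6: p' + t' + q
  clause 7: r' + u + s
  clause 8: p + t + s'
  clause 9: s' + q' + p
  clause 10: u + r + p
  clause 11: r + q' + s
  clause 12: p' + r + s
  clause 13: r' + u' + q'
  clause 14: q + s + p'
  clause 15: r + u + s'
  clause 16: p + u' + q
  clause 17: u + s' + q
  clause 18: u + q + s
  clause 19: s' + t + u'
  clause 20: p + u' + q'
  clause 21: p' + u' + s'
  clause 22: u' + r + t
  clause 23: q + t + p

There are 2^6 = 64 truth assignments over (p, q, r, s, t, u).
Split on p. With p = 1, the clauses containing p are satisfied and p' drops from the rest; 2 of the 2^5 = 32 assignments to the other variables satisfy what remains.
With p = 0, by the same count on the reduced clause set, 0 assignments work.
Total: 2 + 0 = 2.

2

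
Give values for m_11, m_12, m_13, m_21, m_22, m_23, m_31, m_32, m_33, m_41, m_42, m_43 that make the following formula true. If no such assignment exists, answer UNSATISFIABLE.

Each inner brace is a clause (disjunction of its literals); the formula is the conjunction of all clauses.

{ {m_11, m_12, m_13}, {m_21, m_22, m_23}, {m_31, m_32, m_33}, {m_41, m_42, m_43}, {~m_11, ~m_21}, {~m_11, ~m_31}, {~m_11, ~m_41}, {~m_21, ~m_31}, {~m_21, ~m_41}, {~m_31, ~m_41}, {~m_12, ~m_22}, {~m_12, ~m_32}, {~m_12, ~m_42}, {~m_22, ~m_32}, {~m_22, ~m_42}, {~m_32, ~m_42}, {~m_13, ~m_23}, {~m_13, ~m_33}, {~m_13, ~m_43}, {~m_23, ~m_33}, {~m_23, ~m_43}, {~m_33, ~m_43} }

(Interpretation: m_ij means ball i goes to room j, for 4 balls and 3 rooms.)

Suppose m_11 = 0.
Suppose m_12 = 1.
The clause (~m_22) is unit, so m_22 = 0.
The clause (~m_32) is unit, so m_32 = 0.
The clause (~m_42) is unit, so m_42 = 0.
Suppose m_21 = 1.
The clause (~m_31) is unit, so m_31 = 0.
The clause (m_33) is unit, so m_33 = 1.
The clause (~m_41) is unit, so m_41 = 0.
The clause (m_43) is unit, so m_43 = 1.
Now (~m_43) is unsatisfied and unit — conflict.
That branch fails; take m_21 = 0 instead.
The clause (m_23) is unit, so m_23 = 1.
The clause (~m_13) is unit, so m_13 = 0.
The clause (~m_33) is unit, so m_33 = 0.
The clause (m_31) is unit, so m_31 = 1.
The clause (~m_41) is unit, so m_41 = 0.
The clause (m_43) is unit, so m_43 = 1.
Now (~m_43) is unsatisfied and unit — conflict.
Either choice for m_21 ends in contradiction.
That branch fails; take m_12 = 0 instead.
The clause (m_13) is unit, so m_13 = 1.
The clause (~m_23) is unit, so m_23 = 0.
The clause (~m_33) is unit, so m_33 = 0.
The clause (~m_43) is unit, so m_43 = 0.
Suppose m_21 = 1.
The clause (~m_31) is unit, so m_31 = 0.
The clause (m_32) is unit, so m_32 = 1.
The clause (~m_41) is unit, so m_41 = 0.
The clause (m_42) is unit, so m_42 = 1.
Now (~m_42) is unsatisfied and unit — conflict.
That branch fails; take m_21 = 0 instead.
The clause (m_22) is unit, so m_22 = 1.
The clause (~m_32) is unit, so m_32 = 0.
The clause (m_31) is unit, so m_31 = 1.
The clause (~m_41) is unit, so m_41 = 0.
The clause (m_42) is unit, so m_42 = 1.
Now (~m_42) is unsatisfied and unit — conflict.
Either choice for m_21 ends in contradiction.
Either choice for m_12 ends in contradiction.
That branch fails; take m_11 = 1 instead.
The clause (~m_21) is unit, so m_21 = 0.
The clause (~m_31) is unit, so m_31 = 0.
The clause (~m_41) is unit, so m_41 = 0.
Suppose m_22 = 1.
The clause (~m_12) is unit, so m_12 = 0.
The clause (~m_32) is unit, so m_32 = 0.
The clause (m_33) is unit, so m_33 = 1.
The clause (~m_42) is unit, so m_42 = 0.
The clause (m_43) is unit, so m_43 = 1.
Now (~m_43) is unsatisfied and unit — conflict.
That branch fails; take m_22 = 0 instead.
The clause (m_23) is unit, so m_23 = 1.
The clause (~m_13) is unit, so m_13 = 0.
The clause (~m_33) is unit, so m_33 = 0.
The clause (m_32) is unit, so m_32 = 1.
The clause (~m_12) is unit, so m_12 = 0.
The clause (~m_42) is unit, so m_42 = 0.
The clause (m_43) is unit, so m_43 = 1.
Now (~m_43) is unsatisfied and unit — conflict.
Either choice for m_22 ends in contradiction.
Either choice for m_11 ends in contradiction.

UNSATISFIABLE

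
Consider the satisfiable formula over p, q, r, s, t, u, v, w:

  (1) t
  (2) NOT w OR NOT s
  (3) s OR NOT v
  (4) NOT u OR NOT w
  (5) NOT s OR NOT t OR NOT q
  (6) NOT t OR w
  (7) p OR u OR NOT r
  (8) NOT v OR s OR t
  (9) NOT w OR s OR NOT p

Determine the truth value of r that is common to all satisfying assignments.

Suppose r = true.
The clause (t) is unit, so t = true.
The clause (w) is unit, so w = true.
The clause (NOT s) is unit, so s = false.
The clause (NOT v) is unit, so v = false.
The clause (NOT u) is unit, so u = false.
The clause (p) is unit, so p = true.
Now (NOT p) is unsatisfied and unit — conflict.
So every satisfying assignment has r = False.

False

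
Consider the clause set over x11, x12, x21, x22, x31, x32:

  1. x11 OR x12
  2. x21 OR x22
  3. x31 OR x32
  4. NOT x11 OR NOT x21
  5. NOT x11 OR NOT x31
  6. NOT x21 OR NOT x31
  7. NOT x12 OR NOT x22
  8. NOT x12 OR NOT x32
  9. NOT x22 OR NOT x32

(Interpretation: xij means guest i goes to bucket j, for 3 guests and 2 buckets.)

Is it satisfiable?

Unsatisfiable

Case x11 = true:
From the singleton clause (NOT x21), x21 = false.
From the singleton clause (x22), x22 = true.
From the singleton clause (NOT x31), x31 = false.
From the singleton clause (x32), x32 = true.
That conflicts with the unit clause (NOT x32).
Undo x11 and try x11 = false.
From the singleton clause (x12), x12 = true.
From the singleton clause (NOT x22), x22 = false.
From the singleton clause (x21), x21 = true.
From the singleton clause (NOT x31), x31 = false.
From the singleton clause (x32), x32 = true.
That conflicts with the unit clause (NOT x32).
Either choice for x11 ends in contradiction.
No assignment satisfies every clause.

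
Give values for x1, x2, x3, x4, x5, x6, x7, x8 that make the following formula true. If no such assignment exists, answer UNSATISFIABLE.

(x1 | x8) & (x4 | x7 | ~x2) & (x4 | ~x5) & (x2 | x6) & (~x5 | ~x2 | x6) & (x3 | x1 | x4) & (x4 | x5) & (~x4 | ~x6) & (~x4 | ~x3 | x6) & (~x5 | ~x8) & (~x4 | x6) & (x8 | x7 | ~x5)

UNSATISFIABLE

Try x1 = 1.
Try x4 = 1.
(~x6) alone gives x6 = 0.
But (x6) is also a unit clause — contradiction.
Backtrack on x4: now try x4 = 0.
(~x5) alone gives x5 = 0.
But (x5) is also a unit clause — contradiction.
Both values of x4 lead to a conflict.
Backtrack on x1: now try x1 = 0.
(x8) alone gives x8 = 1.
(~x5) alone gives x5 = 0.
(x4) alone gives x4 = 1.
(~x6) alone gives x6 = 0.
But (x6) is also a unit clause — contradiction.
Both values of x1 lead to a conflict.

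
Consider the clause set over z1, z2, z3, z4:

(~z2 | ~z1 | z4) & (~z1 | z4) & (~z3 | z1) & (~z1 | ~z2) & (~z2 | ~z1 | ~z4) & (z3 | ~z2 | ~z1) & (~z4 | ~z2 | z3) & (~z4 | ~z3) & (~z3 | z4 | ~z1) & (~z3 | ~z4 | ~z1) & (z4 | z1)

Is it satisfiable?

Branch on z1: set z1 = 1.
(z4) alone gives z4 = 1.
(~z2) alone gives z2 = 0.
(~z3) alone gives z3 = 0.
All clauses are satisfied.
A satisfying assignment: z1 ↦ 1, z2 ↦ 0, z3 ↦ 0, z4 ↦ 1.

Yes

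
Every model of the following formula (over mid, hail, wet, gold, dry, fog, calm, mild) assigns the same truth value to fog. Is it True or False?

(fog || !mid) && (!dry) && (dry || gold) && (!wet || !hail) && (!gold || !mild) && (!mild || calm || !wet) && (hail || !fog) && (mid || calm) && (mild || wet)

False

Suppose fog = true.
The clause (!dry) is unit, so dry = false.
The clause (gold) is unit, so gold = true.
The clause (!mild) is unit, so mild = false.
The clause (hail) is unit, so hail = true.
The clause (!wet) is unit, so wet = false.
But (wet) is also a unit clause — contradiction.
So every satisfying assignment has fog = False.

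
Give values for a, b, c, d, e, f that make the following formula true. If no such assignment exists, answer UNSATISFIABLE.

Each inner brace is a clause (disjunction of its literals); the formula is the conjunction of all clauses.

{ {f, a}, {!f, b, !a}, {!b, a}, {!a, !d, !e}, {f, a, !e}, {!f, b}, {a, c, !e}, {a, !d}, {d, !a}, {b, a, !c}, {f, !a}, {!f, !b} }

Suppose f = true.
Unit clause (b) forces b = true.
But (!b) is also a unit clause — contradiction.
So f must be the other value — set f = false.
Unit clause (a) forces a = true.
But (!a) is also a unit clause — contradiction.
Neither f = true nor f = false works.

UNSATISFIABLE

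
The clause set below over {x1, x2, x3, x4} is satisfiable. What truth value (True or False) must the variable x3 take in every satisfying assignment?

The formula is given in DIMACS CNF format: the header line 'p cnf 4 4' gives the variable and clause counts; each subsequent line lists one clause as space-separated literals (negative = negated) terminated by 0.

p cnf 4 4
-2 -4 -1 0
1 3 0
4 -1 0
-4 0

Suppose x3 = False.
Unit clause (x1) forces x1 = True.
Unit clause (x4) forces x4 = True.
Now (¬x4) is unsatisfied and unit — conflict.
So every satisfying assignment has x3 = True.

True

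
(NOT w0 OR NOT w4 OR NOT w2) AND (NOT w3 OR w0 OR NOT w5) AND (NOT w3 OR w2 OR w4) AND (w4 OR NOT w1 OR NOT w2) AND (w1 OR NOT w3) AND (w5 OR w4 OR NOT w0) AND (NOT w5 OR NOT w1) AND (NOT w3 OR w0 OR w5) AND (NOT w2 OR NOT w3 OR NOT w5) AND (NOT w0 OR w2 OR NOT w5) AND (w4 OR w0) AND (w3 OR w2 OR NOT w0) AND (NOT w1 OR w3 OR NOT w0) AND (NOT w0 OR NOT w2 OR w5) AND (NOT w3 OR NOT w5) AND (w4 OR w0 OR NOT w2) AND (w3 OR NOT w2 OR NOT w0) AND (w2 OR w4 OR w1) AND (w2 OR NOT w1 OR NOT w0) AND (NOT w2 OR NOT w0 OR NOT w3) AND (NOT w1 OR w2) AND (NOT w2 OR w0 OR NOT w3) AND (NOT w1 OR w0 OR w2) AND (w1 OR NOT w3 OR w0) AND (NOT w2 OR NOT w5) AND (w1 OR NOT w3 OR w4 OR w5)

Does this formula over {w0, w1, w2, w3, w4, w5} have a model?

Yes

Try w1 = true.
From the singleton clause (NOT w5), w5 = false.
From the singleton clause (w2), w2 = true.
From the singleton clause (w4), w4 = true.
From the singleton clause (NOT w0), w0 = false.
From the singleton clause (NOT w3), w3 = false.
This assignment satisfies each clause.
A satisfying assignment: w0=false,  w1=true,  w2=true,  w3=false,  w4=true,  w5=false.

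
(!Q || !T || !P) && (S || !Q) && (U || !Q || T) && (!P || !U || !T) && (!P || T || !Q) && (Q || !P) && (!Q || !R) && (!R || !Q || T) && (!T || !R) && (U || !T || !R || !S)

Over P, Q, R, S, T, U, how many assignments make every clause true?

15

There are 2^6 = 64 truth assignments over (P, Q, R, S, T, U).
Split on T. With T = true, the clauses containing T are satisfied and !T drops from the rest; 6 of the 2^5 = 32 assignments to the other variables satisfy what remains.
With T = false, by the same count on the reduced clause set, 9 assignments work.
(One model: P=F, Q=F, R=F, S=F, T=F, U=F.)
Total: 6 + 9 = 15.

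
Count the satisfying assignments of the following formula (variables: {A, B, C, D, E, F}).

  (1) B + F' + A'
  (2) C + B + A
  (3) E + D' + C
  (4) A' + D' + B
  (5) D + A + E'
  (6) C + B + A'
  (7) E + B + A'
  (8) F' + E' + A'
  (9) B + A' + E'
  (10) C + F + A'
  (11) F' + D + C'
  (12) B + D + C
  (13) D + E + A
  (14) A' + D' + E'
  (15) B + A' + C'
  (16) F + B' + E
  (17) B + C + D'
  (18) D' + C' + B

There are 2^6 = 64 truth assignments over (A, B, C, D, E, F).
Split on F. With F = 1, the clauses containing F are satisfied and F' drops from the rest; 5 of the 2^5 = 32 assignments to the other variables satisfy what remains.
With F = 0, by the same count on the reduced clause set, 3 assignments work.
(One model: A=F, B=T, C=F, D=T, E=T, F=F.)
Total: 5 + 3 = 8.

8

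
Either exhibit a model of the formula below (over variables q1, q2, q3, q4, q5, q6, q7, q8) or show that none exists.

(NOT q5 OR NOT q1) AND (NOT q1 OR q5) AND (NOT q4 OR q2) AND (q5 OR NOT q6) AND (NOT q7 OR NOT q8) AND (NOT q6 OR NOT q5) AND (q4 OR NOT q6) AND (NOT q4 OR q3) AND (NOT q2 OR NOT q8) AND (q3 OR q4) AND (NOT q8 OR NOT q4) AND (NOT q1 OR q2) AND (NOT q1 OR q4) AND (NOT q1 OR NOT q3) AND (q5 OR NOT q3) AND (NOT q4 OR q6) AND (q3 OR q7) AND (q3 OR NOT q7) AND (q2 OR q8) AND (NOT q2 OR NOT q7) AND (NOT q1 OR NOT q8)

Branch on q5: set q5 = true.
(NOT q1) alone gives q1 = false.
(NOT q6) alone gives q6 = false.
(NOT q4) alone gives q4 = false.
(q3) alone gives q3 = true.
Branch on q7: set q7 = false.
Branch on q2: set q2 = false.
(q8) alone gives q8 = true.
This assignment satisfies each clause.

q1=false,  q2=false,  q3=true,  q4=false,  q5=true,  q6=false,  q7=false,  q8=true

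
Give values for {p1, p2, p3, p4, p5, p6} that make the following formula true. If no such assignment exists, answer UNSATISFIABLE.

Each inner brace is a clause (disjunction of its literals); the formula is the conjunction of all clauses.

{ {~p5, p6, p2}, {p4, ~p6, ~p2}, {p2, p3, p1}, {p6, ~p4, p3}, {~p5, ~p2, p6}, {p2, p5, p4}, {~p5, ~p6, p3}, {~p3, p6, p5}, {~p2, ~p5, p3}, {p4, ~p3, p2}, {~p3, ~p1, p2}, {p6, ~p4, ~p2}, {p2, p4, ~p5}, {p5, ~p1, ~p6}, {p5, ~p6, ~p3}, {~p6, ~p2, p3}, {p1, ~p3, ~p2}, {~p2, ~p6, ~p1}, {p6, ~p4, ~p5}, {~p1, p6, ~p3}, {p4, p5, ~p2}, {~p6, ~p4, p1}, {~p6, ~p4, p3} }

UNSATISFIABLE

Suppose p5 = 0.
Suppose p2 = 1.
The clause (p4) is unit, so p4 = 1.
The clause (p6) is unit, so p6 = 1.
The clause (~p1) is unit, so p1 = 0.
Now (p1) is unsatisfied and unit — conflict.
So p2 must be the other value — set p2 = 0.
The clause (p4) is unit, so p4 = 1.
Suppose p3 = 1.
The clause (p6) is unit, so p6 = 1.
Now (~p6) is unsatisfied and unit — conflict.
So p3 must be the other value — set p3 = 0.
The clause (p1) is unit, so p1 = 1.
The clause (p6) is unit, so p6 = 1.
Now (~p6) is unsatisfied and unit — conflict.
Neither p3 = 1 nor p3 = 0 works.
Neither p2 = 1 nor p2 = 0 works.
So p5 must be the other value — set p5 = 1.
Suppose p6 = 1.
The clause (p3) is unit, so p3 = 1.
Suppose p4 = 1.
The clause (p1) is unit, so p1 = 1.
The clause (p2) is unit, so p2 = 1.
Now (~p2) is unsatisfied and unit — conflict.
So p4 must be the other value — set p4 = 0.
The clause (~p2) is unit, so p2 = 0.
Now (p2) is unsatisfied and unit — conflict.
Neither p4 = 1 nor p4 = 0 works.
So p6 must be the other value — set p6 = 0.
The clause (p2) is unit, so p2 = 1.
Now (~p2) is unsatisfied and unit — conflict.
Neither p6 = 1 nor p6 = 0 works.
Neither p5 = 1 nor p5 = 0 works.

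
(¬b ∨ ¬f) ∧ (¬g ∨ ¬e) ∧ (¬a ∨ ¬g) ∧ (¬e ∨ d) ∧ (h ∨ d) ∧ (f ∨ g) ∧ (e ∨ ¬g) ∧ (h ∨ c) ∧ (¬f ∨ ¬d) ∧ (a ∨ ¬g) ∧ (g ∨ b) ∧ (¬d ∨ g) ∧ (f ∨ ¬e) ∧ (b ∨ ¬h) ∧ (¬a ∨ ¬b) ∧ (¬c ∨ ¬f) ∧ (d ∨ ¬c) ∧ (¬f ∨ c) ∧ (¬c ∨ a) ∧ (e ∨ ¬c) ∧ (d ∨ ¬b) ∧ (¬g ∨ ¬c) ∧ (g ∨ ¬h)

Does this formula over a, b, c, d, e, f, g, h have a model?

Unsatisfiable

Branch on b: set b = False.
From the singleton clause (g), g = True.
From the singleton clause (¬e), e = False.
Now (e) is unsatisfied and unit — conflict.
That branch fails; take b = True instead.
From the singleton clause (¬f), f = False.
From the singleton clause (g), g = True.
From the singleton clause (¬e), e = False.
Now (e) is unsatisfied and unit — conflict.
Either choice for b ends in contradiction.
No assignment satisfies every clause.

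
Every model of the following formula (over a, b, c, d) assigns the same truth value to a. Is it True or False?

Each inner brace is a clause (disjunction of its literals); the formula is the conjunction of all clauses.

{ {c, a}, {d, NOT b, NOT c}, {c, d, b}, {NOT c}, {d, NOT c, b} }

True

Suppose a = false.
(c) alone gives c = true.
But (NOT c) is also a unit clause — contradiction.
So every satisfying assignment has a = True.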